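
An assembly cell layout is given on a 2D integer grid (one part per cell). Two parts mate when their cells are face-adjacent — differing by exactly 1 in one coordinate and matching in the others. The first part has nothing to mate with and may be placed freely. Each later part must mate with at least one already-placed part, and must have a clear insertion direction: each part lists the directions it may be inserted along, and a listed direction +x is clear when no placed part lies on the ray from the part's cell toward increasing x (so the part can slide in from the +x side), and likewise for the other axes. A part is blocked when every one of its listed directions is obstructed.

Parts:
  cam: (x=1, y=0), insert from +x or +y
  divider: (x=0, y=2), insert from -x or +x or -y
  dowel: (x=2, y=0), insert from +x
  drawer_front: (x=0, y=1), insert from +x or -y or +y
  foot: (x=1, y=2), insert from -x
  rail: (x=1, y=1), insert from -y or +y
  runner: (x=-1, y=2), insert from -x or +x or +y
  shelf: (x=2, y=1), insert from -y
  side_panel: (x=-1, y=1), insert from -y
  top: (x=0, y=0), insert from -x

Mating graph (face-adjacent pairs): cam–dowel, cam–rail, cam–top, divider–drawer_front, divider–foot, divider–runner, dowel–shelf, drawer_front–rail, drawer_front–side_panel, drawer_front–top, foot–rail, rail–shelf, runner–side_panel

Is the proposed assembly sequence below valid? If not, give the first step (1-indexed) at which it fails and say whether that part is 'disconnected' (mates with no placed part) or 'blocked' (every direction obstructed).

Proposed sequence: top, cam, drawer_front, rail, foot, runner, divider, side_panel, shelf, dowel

Invalid at step 6 (disconnected)

1. top@(0, 0) [-x clear] — {top}
2. cam@(1, 0) [+x clear] — {cam, top}
3. drawer_front@(0, 1) [+x clear] — {cam, drawer_front, top}
4. rail@(1, 1) [+y clear] — {cam, drawer_front, rail, top}
5. foot@(1, 2) [-x clear] — {cam, drawer_front, foot, rail, top}
6. runner@(-1, 2) — no placed neighbour ⇒ disconnected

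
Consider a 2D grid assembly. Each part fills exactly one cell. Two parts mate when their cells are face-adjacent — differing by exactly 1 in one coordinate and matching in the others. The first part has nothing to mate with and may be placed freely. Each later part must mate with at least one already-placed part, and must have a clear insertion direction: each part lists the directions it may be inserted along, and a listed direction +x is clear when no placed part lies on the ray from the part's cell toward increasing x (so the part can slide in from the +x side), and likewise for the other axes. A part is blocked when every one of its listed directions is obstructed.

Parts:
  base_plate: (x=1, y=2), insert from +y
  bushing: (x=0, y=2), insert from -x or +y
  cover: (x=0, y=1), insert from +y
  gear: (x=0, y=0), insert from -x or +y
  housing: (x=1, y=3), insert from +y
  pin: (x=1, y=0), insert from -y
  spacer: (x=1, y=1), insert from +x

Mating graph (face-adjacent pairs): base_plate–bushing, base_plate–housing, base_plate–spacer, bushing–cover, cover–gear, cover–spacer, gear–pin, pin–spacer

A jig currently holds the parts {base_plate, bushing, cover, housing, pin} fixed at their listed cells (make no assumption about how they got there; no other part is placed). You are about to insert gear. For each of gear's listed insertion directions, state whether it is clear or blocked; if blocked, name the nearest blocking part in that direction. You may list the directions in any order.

+y: blocked by cover; -x: clear

-x: ray from gear(0, 0) has no placed part ⇒ clear
+y: nearest on ray is cover@(0, 1) ⇒ blocked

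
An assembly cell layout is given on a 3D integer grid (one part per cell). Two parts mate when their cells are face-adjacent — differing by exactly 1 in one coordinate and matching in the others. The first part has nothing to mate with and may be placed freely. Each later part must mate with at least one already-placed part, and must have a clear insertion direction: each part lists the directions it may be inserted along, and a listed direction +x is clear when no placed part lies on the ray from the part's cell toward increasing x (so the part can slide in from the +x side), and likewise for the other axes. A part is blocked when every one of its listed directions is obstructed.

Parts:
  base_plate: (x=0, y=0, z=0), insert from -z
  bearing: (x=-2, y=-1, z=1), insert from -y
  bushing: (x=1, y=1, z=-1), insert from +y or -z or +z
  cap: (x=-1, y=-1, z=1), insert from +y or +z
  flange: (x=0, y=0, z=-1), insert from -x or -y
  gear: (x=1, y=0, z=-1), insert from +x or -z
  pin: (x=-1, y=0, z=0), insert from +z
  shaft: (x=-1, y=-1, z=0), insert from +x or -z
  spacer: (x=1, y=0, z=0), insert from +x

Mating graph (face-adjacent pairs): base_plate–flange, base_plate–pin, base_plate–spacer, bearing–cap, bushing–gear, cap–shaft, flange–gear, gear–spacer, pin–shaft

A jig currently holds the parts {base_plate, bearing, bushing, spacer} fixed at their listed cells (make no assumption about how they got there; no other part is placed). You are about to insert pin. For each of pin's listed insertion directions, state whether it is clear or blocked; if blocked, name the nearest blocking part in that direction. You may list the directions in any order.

+z: clear

+z: ray from pin(-1, 0, 0) has no placed part ⇒ clear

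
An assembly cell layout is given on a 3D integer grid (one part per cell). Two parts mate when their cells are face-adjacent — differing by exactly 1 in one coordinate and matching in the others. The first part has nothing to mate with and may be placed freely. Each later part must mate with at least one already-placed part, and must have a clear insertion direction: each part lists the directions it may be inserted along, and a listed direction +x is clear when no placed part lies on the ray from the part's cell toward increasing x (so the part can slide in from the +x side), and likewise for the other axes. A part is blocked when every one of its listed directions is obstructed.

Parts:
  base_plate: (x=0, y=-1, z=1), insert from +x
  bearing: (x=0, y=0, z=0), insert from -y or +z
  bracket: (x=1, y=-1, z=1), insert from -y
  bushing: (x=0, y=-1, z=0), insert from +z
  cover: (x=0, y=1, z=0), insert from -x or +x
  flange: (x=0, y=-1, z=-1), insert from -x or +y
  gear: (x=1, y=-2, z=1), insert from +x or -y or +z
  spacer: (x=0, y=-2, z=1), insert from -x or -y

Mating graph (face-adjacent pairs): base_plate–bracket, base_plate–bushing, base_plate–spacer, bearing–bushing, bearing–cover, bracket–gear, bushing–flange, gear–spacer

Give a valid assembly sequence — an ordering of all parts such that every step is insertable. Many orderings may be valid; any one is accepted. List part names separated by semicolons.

1. flange@(0, -1, -1) [-x clear] — {flange}
2. bushing@(0, -1, 0) [+z clear] — {bushing, flange}
3. base_plate@(0, -1, 1) [+x clear] — {base_plate, bushing, flange}
4. bearing@(0, 0, 0) [+z clear] — {base_plate, bearing, bushing, flange}
5. cover@(0, 1, 0) [-x clear] — {base_plate, bearing, bushing, cover, flange}
6. spacer@(0, -2, 1) [-x clear] — {base_plate, bearing, bushing, cover, flange, spacer}
7. bracket@(1, -1, 1) [-y clear] — {base_plate, bearing, bracket, bushing, cover, flange, spacer}
8. gear@(1, -2, 1) [+x clear] — {base_plate, bearing, bracket, bushing, cover, flange, gear, spacer}

flange; bushing; base_plate; bearing; cover; spacer; bracket; gear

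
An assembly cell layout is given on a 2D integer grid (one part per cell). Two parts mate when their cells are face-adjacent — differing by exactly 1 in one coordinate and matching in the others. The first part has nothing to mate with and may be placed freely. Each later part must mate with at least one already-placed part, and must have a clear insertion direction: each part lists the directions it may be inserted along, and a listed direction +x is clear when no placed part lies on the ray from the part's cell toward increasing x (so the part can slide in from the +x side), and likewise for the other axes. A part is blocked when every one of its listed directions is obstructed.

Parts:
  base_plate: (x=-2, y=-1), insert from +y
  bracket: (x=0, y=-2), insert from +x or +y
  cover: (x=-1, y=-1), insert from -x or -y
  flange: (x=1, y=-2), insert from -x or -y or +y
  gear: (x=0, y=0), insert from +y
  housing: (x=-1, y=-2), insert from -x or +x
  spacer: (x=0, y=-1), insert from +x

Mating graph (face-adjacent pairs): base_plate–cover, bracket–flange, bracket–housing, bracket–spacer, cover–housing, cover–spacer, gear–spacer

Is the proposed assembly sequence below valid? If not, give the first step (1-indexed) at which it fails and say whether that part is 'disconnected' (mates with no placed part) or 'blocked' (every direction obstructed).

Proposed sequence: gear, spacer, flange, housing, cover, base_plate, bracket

1. gear@(0, 0) [+y clear] — {gear}
2. spacer@(0, -1) [+x clear] — {gear, spacer}
3. flange@(1, -2) — no placed neighbour ⇒ disconnected

Invalid at step 3 (disconnected)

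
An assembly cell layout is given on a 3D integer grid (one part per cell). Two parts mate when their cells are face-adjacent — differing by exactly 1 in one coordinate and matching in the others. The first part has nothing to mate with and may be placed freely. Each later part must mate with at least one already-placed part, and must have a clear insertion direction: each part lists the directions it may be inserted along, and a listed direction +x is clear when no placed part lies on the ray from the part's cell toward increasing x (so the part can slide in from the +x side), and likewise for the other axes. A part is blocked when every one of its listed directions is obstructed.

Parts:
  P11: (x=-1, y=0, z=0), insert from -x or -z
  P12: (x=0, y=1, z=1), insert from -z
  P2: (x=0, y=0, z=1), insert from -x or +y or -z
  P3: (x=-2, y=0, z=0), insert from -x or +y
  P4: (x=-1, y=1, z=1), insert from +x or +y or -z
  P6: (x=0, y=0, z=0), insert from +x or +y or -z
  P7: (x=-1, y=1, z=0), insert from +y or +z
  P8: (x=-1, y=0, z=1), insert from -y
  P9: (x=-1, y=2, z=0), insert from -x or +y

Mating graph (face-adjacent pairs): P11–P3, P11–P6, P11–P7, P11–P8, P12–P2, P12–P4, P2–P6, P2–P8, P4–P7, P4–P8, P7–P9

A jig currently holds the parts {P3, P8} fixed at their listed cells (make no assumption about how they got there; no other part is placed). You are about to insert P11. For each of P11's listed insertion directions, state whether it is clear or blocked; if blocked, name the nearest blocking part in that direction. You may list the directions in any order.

-x: nearest on ray is P3@(-2, 0, 0) ⇒ blocked
-z: ray from P11(-1, 0, 0) has no placed part ⇒ clear

-x: blocked by P3; -z: clear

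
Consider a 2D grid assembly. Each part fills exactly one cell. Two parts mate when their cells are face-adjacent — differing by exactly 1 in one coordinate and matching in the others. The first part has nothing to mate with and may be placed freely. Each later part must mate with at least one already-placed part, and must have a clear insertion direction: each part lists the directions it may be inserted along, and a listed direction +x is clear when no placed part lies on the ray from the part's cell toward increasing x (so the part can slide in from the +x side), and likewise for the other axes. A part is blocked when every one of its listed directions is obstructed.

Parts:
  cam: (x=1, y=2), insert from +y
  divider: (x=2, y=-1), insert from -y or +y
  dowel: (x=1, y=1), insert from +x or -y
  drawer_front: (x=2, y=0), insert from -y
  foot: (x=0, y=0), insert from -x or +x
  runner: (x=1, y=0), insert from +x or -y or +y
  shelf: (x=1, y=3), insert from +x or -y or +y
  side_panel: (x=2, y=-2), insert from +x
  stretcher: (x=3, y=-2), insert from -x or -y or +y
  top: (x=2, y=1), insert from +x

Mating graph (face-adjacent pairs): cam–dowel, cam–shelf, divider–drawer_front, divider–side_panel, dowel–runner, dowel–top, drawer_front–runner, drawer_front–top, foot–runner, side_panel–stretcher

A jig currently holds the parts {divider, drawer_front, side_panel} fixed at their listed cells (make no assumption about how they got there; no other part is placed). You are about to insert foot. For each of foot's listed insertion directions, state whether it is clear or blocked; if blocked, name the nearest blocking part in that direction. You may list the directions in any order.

+x: blocked by drawer_front; -x: clear

-x: ray from foot(0, 0) has no placed part ⇒ clear
+x: nearest on ray is drawer_front@(2, 0) ⇒ blocked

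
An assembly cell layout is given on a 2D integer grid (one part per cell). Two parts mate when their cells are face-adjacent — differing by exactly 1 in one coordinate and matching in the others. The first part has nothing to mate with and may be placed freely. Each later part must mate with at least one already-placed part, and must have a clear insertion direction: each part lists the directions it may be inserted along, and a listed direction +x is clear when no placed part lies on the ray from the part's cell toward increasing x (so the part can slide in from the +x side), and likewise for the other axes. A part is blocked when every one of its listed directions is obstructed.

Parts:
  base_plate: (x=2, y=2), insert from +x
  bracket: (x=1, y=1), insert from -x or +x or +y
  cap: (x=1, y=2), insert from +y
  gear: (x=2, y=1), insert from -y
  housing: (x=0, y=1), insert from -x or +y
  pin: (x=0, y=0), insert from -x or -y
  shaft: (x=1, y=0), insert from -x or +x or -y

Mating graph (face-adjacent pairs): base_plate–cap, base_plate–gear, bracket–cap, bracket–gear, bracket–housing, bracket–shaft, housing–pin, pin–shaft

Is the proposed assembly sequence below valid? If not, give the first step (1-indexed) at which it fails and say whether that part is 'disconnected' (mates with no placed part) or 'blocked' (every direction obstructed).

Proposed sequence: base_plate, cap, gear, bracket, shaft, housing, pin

1. base_plate@(2, 2) [+x clear] — {base_plate}
2. cap@(1, 2) [+y clear] — {base_plate, cap}
3. gear@(2, 1) [-y clear] — {base_plate, cap, gear}
4. bracket@(1, 1) [-x clear] — {base_plate, bracket, cap, gear}
5. shaft@(1, 0) [-x clear] — {base_plate, bracket, cap, gear, shaft}
6. housing@(0, 1) [-x clear] — {base_plate, bracket, cap, gear, housing, shaft}
7. pin@(0, 0) [-x clear] — {base_plate, bracket, cap, gear, housing, pin, shaft}

Valid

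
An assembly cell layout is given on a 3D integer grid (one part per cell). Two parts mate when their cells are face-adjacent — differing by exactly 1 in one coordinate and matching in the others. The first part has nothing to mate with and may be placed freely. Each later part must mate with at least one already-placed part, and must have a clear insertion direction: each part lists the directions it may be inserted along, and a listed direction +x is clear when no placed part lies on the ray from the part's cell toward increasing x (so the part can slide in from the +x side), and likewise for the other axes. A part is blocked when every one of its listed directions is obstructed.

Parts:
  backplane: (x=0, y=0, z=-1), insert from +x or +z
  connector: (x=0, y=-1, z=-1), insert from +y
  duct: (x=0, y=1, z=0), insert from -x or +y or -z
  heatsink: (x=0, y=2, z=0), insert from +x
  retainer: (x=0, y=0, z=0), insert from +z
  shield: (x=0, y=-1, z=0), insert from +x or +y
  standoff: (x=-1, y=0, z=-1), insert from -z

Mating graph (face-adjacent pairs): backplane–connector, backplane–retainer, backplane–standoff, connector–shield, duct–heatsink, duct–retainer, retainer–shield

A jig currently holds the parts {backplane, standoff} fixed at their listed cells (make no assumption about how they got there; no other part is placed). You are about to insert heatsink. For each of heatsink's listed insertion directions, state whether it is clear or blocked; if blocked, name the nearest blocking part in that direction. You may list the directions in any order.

+x: ray from heatsink(0, 2, 0) has no placed part ⇒ clear

+x: clear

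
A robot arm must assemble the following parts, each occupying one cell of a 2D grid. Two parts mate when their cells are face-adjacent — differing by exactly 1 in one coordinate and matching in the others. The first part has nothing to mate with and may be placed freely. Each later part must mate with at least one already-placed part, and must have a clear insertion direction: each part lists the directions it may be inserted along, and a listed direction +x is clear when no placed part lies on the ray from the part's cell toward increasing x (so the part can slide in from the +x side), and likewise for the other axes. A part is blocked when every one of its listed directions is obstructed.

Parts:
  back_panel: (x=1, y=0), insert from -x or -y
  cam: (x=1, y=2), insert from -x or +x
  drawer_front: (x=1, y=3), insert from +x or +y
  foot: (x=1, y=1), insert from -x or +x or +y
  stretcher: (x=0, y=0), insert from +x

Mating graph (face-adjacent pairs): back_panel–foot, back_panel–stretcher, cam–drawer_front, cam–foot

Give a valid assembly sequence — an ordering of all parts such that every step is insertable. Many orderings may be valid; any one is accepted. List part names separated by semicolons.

stretcher; back_panel; foot; cam; drawer_front

1. stretcher@(0, 0) [+x clear] — {stretcher}
2. back_panel@(1, 0) [-y clear] — {back_panel, stretcher}
3. foot@(1, 1) [-x clear] — {back_panel, foot, stretcher}
4. cam@(1, 2) [-x clear] — {back_panel, cam, foot, stretcher}
5. drawer_front@(1, 3) [+x clear] — {back_panel, cam, drawer_front, foot, stretcher}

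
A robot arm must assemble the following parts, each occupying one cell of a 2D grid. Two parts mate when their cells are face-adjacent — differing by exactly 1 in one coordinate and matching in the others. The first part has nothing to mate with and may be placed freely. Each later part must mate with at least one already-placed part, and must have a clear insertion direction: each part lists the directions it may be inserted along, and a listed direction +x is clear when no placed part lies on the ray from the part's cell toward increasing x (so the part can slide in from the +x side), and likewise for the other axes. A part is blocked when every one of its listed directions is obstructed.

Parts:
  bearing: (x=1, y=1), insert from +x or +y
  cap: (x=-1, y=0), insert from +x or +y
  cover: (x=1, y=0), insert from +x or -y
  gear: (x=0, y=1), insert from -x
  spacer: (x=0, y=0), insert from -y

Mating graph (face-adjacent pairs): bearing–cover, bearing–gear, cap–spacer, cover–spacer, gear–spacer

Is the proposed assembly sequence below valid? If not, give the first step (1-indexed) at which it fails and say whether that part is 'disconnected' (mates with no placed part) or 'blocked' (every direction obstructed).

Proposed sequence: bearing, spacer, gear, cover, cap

Invalid at step 2 (disconnected)

1. bearing@(1, 1) [+x clear] — {bearing}
2. spacer@(0, 0) — no placed neighbour ⇒ disconnected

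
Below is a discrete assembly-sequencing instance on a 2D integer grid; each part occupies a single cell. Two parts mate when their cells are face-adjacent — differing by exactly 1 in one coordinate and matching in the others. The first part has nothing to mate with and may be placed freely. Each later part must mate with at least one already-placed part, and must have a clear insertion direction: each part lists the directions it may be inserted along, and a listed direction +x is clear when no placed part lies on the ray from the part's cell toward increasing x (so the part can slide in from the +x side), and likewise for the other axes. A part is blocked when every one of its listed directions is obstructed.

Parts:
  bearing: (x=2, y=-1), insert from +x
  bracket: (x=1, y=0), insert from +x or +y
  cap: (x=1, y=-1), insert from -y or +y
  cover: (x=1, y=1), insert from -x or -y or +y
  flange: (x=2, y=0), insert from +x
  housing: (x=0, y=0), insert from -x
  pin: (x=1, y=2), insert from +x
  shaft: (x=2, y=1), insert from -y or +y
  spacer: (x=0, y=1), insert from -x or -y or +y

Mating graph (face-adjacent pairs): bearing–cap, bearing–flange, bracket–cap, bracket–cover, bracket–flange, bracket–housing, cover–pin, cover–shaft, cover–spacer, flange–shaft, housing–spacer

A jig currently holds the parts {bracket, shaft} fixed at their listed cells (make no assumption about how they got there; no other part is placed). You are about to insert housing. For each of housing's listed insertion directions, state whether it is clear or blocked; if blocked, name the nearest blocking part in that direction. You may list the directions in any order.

-x: ray from housing(0, 0) has no placed part ⇒ clear

-x: clear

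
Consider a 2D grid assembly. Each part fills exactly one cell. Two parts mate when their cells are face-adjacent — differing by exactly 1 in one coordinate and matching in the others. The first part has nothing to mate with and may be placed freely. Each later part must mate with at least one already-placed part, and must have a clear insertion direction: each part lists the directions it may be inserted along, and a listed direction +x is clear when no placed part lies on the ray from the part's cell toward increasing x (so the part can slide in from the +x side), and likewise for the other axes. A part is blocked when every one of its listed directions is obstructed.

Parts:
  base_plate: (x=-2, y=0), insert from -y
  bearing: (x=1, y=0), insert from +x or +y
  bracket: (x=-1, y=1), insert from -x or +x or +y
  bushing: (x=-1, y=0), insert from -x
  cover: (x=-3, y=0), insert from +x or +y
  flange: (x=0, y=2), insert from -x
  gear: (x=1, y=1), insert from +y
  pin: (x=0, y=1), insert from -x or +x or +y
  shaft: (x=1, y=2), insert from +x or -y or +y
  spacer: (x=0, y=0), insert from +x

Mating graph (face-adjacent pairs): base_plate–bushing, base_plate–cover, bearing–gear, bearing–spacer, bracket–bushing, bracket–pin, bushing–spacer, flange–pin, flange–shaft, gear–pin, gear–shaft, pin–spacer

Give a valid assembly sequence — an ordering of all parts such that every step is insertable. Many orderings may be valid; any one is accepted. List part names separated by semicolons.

pin; flange; gear; spacer; bushing; base_plate; cover; shaft; bracket; bearing

1. pin@(0, 1) [-x clear] — {pin}
2. flange@(0, 2) [-x clear] — {flange, pin}
3. gear@(1, 1) [+y clear] — {flange, gear, pin}
4. spacer@(0, 0) [+x clear] — {flange, gear, pin, spacer}
5. bushing@(-1, 0) [-x clear] — {bushing, flange, gear, pin, spacer}
6. base_plate@(-2, 0) [-y clear] — {base_plate, bushing, flange, gear, pin, spacer}
7. cover@(-3, 0) [+y clear] — {base_plate, bushing, cover, flange, gear, pin, spacer}
8. shaft@(1, 2) [+x clear] — {base_plate, bushing, cover, flange, gear, pin, shaft, spacer}
9. bracket@(-1, 1) [-x clear] — {base_plate, bracket, bushing, cover, flange, gear, pin, shaft, spacer}
10. bearing@(1, 0) [+x clear] — {base_plate, bearing, bracket, bushing, cover, flange, gear, pin, shaft, spacer}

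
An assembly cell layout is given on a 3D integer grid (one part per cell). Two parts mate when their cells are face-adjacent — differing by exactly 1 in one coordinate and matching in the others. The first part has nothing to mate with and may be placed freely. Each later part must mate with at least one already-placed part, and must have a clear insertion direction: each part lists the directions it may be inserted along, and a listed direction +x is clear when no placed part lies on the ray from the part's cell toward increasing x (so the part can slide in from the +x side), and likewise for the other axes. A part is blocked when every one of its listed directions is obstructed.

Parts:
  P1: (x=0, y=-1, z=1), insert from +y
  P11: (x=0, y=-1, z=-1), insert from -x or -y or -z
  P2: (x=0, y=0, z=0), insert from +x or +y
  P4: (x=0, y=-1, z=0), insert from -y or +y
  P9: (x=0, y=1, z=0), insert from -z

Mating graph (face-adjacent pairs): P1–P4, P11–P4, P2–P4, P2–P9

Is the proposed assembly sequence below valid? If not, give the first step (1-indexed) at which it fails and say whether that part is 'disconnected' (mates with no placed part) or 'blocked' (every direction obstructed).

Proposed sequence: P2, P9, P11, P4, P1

1. P2@(0, 0, 0) [+x clear] — {P2}
2. P9@(0, 1, 0) [-z clear] — {P2, P9}
3. P11@(0, -1, -1) — no placed neighbour ⇒ disconnected

Invalid at step 3 (disconnected)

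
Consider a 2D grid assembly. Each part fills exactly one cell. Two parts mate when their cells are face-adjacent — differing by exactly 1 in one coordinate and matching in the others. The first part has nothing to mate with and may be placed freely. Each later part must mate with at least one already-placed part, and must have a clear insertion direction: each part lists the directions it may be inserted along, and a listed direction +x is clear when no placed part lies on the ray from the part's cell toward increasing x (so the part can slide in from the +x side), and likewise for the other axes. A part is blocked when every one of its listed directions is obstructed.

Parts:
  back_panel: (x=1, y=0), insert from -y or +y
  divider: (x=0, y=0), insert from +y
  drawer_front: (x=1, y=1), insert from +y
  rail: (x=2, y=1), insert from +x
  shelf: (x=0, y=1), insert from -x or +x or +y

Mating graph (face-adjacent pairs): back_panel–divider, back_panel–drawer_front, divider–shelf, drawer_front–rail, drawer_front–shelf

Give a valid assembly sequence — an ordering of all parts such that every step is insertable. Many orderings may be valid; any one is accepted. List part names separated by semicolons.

1. divider@(0, 0) [+y clear] — {divider}
2. back_panel@(1, 0) [-y clear] — {back_panel, divider}
3. drawer_front@(1, 1) [+y clear] — {back_panel, divider, drawer_front}
4. rail@(2, 1) [+x clear] — {back_panel, divider, drawer_front, rail}
5. shelf@(0, 1) [-x clear] — {back_panel, divider, drawer_front, rail, shelf}

divider; back_panel; drawer_front; rail; shelf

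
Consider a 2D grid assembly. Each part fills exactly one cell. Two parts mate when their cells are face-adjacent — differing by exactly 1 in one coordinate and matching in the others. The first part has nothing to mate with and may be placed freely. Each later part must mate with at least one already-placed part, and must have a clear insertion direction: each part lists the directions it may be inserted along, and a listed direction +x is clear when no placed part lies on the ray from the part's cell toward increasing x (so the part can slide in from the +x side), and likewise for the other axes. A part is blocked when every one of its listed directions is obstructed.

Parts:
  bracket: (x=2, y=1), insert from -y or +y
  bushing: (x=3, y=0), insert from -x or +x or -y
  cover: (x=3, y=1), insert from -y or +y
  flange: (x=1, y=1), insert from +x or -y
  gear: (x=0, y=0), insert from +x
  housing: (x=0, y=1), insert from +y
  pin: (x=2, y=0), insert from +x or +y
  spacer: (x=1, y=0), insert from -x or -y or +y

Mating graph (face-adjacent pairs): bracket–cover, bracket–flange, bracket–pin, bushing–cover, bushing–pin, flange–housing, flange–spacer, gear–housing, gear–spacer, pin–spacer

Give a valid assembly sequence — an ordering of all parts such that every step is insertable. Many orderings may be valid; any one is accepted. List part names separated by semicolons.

gear; spacer; pin; flange; bracket; cover; housing; bushing

1. gear@(0, 0) [+x clear] — {gear}
2. spacer@(1, 0) [-y clear] — {gear, spacer}
3. pin@(2, 0) [+x clear] — {gear, pin, spacer}
4. flange@(1, 1) [+x clear] — {flange, gear, pin, spacer}
5. bracket@(2, 1) [+y clear] — {bracket, flange, gear, pin, spacer}
6. cover@(3, 1) [-y clear] — {bracket, cover, flange, gear, pin, spacer}
7. housing@(0, 1) [+y clear] — {bracket, cover, flange, gear, housing, pin, spacer}
8. bushing@(3, 0) [+x clear] — {bracket, bushing, cover, flange, gear, housing, pin, spacer}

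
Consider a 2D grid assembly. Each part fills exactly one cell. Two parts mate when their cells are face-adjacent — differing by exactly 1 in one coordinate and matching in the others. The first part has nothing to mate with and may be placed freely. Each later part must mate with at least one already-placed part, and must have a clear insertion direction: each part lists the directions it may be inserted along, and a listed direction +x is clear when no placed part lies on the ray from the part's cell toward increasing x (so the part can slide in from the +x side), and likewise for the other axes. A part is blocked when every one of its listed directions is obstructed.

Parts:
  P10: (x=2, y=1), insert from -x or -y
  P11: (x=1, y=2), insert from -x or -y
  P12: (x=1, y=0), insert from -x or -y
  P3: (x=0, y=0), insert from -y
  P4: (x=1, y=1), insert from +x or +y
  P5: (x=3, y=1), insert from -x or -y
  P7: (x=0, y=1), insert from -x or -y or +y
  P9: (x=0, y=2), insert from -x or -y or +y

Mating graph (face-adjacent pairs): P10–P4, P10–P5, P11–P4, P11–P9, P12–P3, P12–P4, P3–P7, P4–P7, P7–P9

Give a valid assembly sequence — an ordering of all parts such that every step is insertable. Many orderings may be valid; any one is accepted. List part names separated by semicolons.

P10; P5; P4; P7; P11; P9; P12; P3

1. P10@(2, 1) [-x clear] — {P10}
2. P5@(3, 1) [-y clear] — {P10, P5}
3. P4@(1, 1) [+y clear] — {P10, P4, P5}
4. P7@(0, 1) [-x clear] — {P10, P4, P5, P7}
5. P11@(1, 2) [-x clear] — {P10, P11, P4, P5, P7}
6. P9@(0, 2) [-x clear] — {P10, P11, P4, P5, P7, P9}
7. P12@(1, 0) [-x clear] — {P10, P11, P12, P4, P5, P7, P9}
8. P3@(0, 0) [-y clear] — {P10, P11, P12, P3, P4, P5, P7, P9}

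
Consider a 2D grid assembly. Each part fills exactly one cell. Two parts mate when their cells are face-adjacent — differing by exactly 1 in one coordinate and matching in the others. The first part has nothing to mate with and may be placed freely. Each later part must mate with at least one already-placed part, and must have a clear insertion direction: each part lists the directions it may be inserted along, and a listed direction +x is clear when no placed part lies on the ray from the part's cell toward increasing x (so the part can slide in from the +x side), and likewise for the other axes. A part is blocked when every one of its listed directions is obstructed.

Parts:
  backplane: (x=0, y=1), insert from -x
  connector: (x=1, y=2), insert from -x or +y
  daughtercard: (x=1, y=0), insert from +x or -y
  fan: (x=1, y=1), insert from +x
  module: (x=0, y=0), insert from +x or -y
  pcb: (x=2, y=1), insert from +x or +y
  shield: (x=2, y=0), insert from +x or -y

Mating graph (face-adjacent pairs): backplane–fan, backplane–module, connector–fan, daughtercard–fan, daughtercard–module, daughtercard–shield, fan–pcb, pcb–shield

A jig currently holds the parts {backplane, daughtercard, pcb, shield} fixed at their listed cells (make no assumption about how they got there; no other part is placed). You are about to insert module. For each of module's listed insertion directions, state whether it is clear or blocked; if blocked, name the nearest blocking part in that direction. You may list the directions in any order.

+x: blocked by daughtercard; -y: clear

+x: nearest on ray is daughtercard@(1, 0) ⇒ blocked
-y: ray from module(0, 0) has no placed part ⇒ clear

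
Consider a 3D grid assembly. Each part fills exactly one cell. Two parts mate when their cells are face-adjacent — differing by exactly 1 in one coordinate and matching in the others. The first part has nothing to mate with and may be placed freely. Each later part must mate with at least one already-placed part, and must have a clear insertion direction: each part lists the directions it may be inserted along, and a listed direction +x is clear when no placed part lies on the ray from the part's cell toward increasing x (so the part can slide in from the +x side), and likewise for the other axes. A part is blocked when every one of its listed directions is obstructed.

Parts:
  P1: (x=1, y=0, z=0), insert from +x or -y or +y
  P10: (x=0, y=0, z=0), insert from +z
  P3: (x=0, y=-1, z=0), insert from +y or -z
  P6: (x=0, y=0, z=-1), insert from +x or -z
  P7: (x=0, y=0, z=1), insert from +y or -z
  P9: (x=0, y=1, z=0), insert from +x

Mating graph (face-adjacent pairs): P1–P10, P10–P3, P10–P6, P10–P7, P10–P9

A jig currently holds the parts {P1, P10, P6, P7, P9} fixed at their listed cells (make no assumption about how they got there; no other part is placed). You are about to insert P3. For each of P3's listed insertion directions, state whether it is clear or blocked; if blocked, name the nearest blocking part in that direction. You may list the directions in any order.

+y: blocked by P10; -z: clear

+y: nearest on ray is P10@(0, 0, 0) ⇒ blocked
-z: ray from P3(0, -1, 0) has no placed part ⇒ clear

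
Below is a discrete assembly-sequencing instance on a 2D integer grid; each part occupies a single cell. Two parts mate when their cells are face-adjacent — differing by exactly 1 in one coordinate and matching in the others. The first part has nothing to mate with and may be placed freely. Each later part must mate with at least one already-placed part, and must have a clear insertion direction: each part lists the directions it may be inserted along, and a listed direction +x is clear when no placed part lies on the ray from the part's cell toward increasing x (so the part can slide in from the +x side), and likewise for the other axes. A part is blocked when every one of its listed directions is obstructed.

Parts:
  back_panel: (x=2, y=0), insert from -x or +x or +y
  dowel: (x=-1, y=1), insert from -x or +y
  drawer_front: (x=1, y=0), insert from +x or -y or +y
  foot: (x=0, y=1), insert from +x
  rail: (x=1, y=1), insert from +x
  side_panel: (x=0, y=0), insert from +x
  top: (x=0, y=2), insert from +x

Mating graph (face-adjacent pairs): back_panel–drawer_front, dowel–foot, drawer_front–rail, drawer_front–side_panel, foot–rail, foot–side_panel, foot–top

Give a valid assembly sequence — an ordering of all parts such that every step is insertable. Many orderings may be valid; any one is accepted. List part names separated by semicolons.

1. dowel@(-1, 1) [-x clear] — {dowel}
2. foot@(0, 1) [+x clear] — {dowel, foot}
3. rail@(1, 1) [+x clear] — {dowel, foot, rail}
4. side_panel@(0, 0) [+x clear] — {dowel, foot, rail, side_panel}
5. drawer_front@(1, 0) [+x clear] — {dowel, drawer_front, foot, rail, side_panel}
6. back_panel@(2, 0) [+x clear] — {back_panel, dowel, drawer_front, foot, rail, side_panel}
7. top@(0, 2) [+x clear] — {back_panel, dowel, drawer_front, foot, rail, side_panel, top}

dowel; foot; rail; side_panel; drawer_front; back_panel; top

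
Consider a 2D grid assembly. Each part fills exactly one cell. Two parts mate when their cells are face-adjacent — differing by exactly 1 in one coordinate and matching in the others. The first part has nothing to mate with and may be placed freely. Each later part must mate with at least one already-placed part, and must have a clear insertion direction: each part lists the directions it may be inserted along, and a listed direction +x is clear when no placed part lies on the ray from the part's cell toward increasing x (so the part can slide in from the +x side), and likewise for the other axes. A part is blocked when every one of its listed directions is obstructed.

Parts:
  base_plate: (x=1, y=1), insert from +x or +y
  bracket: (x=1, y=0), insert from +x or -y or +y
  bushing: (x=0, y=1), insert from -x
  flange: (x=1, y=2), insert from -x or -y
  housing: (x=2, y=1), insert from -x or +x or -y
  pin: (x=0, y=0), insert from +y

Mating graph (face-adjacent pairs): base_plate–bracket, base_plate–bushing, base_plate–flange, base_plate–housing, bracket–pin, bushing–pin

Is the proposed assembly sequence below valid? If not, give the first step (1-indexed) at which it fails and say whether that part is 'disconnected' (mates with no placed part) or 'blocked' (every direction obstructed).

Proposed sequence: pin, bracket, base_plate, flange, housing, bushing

Valid

1. pin@(0, 0) [+y clear] — {pin}
2. bracket@(1, 0) [+x clear] — {bracket, pin}
3. base_plate@(1, 1) [+x clear] — {base_plate, bracket, pin}
4. flange@(1, 2) [-x clear] — {base_plate, bracket, flange, pin}
5. housing@(2, 1) [+x clear] — {base_plate, bracket, flange, housing, pin}
6. bushing@(0, 1) [-x clear] — {base_plate, bracket, bushing, flange, housing, pin}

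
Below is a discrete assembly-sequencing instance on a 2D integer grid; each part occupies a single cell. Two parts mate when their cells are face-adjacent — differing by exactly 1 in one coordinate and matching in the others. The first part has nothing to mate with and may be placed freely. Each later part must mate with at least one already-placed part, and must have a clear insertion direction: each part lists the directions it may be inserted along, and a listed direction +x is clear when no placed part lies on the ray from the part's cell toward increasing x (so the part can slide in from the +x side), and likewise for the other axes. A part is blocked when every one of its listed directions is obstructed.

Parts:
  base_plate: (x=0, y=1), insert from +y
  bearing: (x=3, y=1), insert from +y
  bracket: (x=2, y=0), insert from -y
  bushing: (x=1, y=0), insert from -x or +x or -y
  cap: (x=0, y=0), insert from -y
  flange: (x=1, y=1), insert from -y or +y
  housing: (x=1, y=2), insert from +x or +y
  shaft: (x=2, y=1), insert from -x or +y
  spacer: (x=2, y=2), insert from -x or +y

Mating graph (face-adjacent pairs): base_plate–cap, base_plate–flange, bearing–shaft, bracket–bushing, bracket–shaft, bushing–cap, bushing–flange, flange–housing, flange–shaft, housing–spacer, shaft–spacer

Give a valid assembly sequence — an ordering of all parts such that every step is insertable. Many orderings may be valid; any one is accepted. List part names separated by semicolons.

1. spacer@(2, 2) [-x clear] — {spacer}
2. shaft@(2, 1) [-x clear] — {shaft, spacer}
3. bracket@(2, 0) [-y clear] — {bracket, shaft, spacer}
4. bearing@(3, 1) [+y clear] — {bearing, bracket, shaft, spacer}
5. flange@(1, 1) [-y clear] — {bearing, bracket, flange, shaft, spacer}
6. housing@(1, 2) [+y clear] — {bearing, bracket, flange, housing, shaft, spacer}
7. bushing@(1, 0) [-x clear] — {bearing, bracket, bushing, flange, housing, shaft, spacer}
8. cap@(0, 0) [-y clear] — {bearing, bracket, bushing, cap, flange, housing, shaft, spacer}
9. base_plate@(0, 1) [+y clear] — {base_plate, bearing, bracket, bushing, cap, flange, housing, shaft, spacer}

spacer; shaft; bracket; bearing; flange; housing; bushing; cap; base_plate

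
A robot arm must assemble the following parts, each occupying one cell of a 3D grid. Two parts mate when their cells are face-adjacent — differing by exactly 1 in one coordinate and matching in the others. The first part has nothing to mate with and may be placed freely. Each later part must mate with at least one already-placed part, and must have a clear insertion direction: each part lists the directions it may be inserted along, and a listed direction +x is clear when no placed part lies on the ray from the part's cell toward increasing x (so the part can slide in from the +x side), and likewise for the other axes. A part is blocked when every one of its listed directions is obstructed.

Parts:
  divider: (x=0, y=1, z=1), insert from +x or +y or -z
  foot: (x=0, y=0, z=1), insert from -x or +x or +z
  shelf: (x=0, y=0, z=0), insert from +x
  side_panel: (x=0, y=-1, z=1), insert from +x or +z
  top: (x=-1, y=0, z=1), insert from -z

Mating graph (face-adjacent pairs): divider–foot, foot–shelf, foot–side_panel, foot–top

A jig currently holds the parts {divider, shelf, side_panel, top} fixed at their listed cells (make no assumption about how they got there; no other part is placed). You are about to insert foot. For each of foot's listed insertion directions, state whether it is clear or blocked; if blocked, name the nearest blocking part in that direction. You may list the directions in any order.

-x: nearest on ray is top@(-1, 0, 1) ⇒ blocked
+x: ray from foot(0, 0, 1) has no placed part ⇒ clear
+z: ray from foot(0, 0, 1) has no placed part ⇒ clear

+x: clear; +z: clear; -x: blocked by top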